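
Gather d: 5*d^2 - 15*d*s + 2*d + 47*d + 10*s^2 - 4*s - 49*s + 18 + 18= 5*d^2 + d*(49 - 15*s) + 10*s^2 - 53*s + 36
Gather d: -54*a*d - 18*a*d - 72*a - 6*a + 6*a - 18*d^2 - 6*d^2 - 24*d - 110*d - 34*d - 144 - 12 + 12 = -72*a - 24*d^2 + d*(-72*a - 168) - 144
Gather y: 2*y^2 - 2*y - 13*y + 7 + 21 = 2*y^2 - 15*y + 28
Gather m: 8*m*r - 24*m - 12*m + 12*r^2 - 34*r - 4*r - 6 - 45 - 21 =m*(8*r - 36) + 12*r^2 - 38*r - 72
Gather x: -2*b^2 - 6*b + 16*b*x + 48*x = -2*b^2 - 6*b + x*(16*b + 48)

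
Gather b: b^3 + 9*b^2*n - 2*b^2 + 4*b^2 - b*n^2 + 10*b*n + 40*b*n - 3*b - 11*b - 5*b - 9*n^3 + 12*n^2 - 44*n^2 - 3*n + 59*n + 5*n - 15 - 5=b^3 + b^2*(9*n + 2) + b*(-n^2 + 50*n - 19) - 9*n^3 - 32*n^2 + 61*n - 20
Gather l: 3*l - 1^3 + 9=3*l + 8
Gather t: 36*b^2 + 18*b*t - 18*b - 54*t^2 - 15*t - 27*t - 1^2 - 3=36*b^2 - 18*b - 54*t^2 + t*(18*b - 42) - 4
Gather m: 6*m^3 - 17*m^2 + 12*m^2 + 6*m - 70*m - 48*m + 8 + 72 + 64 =6*m^3 - 5*m^2 - 112*m + 144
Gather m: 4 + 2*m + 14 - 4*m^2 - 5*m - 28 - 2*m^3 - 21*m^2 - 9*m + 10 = -2*m^3 - 25*m^2 - 12*m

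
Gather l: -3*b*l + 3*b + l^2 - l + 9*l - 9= 3*b + l^2 + l*(8 - 3*b) - 9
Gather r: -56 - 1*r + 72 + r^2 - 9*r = r^2 - 10*r + 16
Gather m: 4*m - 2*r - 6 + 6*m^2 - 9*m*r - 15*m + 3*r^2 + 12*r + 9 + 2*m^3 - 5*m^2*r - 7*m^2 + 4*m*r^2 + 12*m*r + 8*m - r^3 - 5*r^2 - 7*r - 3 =2*m^3 + m^2*(-5*r - 1) + m*(4*r^2 + 3*r - 3) - r^3 - 2*r^2 + 3*r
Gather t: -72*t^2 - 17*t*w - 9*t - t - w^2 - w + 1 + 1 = -72*t^2 + t*(-17*w - 10) - w^2 - w + 2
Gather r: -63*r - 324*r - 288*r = -675*r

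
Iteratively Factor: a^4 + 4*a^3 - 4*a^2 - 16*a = (a + 4)*(a^3 - 4*a) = (a + 2)*(a + 4)*(a^2 - 2*a) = (a - 2)*(a + 2)*(a + 4)*(a)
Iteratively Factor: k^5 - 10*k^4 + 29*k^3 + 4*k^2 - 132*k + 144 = (k - 2)*(k^4 - 8*k^3 + 13*k^2 + 30*k - 72) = (k - 2)*(k + 2)*(k^3 - 10*k^2 + 33*k - 36) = (k - 3)*(k - 2)*(k + 2)*(k^2 - 7*k + 12) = (k - 3)^2*(k - 2)*(k + 2)*(k - 4)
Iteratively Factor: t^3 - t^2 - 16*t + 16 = (t + 4)*(t^2 - 5*t + 4) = (t - 1)*(t + 4)*(t - 4)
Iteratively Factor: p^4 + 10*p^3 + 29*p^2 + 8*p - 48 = (p + 3)*(p^3 + 7*p^2 + 8*p - 16) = (p + 3)*(p + 4)*(p^2 + 3*p - 4) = (p - 1)*(p + 3)*(p + 4)*(p + 4)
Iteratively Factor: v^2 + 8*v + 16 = (v + 4)*(v + 4)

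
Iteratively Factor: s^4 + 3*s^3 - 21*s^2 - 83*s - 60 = (s + 1)*(s^3 + 2*s^2 - 23*s - 60) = (s + 1)*(s + 4)*(s^2 - 2*s - 15) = (s + 1)*(s + 3)*(s + 4)*(s - 5)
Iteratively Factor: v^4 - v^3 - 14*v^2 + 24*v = (v - 3)*(v^3 + 2*v^2 - 8*v) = (v - 3)*(v + 4)*(v^2 - 2*v) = v*(v - 3)*(v + 4)*(v - 2)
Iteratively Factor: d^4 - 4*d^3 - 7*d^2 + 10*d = (d + 2)*(d^3 - 6*d^2 + 5*d) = (d - 5)*(d + 2)*(d^2 - d) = d*(d - 5)*(d + 2)*(d - 1)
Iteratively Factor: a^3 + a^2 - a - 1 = (a + 1)*(a^2 - 1) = (a + 1)^2*(a - 1)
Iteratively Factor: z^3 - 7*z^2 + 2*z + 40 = (z - 4)*(z^2 - 3*z - 10) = (z - 4)*(z + 2)*(z - 5)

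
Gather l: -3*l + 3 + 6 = 9 - 3*l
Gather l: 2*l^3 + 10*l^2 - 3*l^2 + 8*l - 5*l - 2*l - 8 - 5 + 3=2*l^3 + 7*l^2 + l - 10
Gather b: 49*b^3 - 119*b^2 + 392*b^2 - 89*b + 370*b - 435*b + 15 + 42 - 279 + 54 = 49*b^3 + 273*b^2 - 154*b - 168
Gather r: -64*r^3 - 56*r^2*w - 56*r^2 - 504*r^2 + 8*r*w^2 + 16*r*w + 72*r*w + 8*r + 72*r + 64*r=-64*r^3 + r^2*(-56*w - 560) + r*(8*w^2 + 88*w + 144)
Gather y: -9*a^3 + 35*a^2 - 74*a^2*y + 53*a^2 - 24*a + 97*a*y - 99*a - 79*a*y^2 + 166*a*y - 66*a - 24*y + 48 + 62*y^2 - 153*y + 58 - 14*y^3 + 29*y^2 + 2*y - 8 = -9*a^3 + 88*a^2 - 189*a - 14*y^3 + y^2*(91 - 79*a) + y*(-74*a^2 + 263*a - 175) + 98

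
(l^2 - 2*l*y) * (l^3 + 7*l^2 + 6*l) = l^5 - 2*l^4*y + 7*l^4 - 14*l^3*y + 6*l^3 - 12*l^2*y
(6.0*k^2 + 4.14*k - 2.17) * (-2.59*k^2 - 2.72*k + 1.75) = -15.54*k^4 - 27.0426*k^3 + 4.8595*k^2 + 13.1474*k - 3.7975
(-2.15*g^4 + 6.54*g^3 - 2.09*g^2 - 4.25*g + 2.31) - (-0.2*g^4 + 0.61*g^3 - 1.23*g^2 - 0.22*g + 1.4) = -1.95*g^4 + 5.93*g^3 - 0.86*g^2 - 4.03*g + 0.91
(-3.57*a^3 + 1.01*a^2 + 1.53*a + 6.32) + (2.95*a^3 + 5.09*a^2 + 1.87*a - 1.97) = -0.62*a^3 + 6.1*a^2 + 3.4*a + 4.35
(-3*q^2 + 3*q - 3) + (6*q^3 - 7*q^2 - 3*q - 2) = 6*q^3 - 10*q^2 - 5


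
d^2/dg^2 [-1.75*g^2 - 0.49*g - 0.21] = -3.50000000000000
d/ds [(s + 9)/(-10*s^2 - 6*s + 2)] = (5*s^2 + 90*s + 28)/(2*(25*s^4 + 30*s^3 - s^2 - 6*s + 1))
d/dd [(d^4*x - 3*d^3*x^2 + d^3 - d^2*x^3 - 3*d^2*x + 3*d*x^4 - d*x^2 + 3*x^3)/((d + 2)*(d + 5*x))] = ((d + 2)*(d + 5*x)*(4*d^3*x - 9*d^2*x^2 + 3*d^2 - 2*d*x^3 - 6*d*x + 3*x^4 - x^2) + (d + 2)*(-d^4*x + 3*d^3*x^2 - d^3 + d^2*x^3 + 3*d^2*x - 3*d*x^4 + d*x^2 - 3*x^3) + (d + 5*x)*(-d^4*x + 3*d^3*x^2 - d^3 + d^2*x^3 + 3*d^2*x - 3*d*x^4 + d*x^2 - 3*x^3))/((d + 2)^2*(d + 5*x)^2)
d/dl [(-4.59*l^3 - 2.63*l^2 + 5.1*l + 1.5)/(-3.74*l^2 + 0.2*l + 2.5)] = (17.1666*l^4 - 1.836*l^3 - 15.877*l^2 - 1.93*l + 12.45)/(13.9876*l^4 - 1.496*l^3 - 18.66*l^2 + 1.0*l + 6.25)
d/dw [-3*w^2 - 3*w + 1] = -6*w - 3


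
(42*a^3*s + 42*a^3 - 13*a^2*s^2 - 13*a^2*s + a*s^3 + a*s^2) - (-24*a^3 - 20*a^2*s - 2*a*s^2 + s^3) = 42*a^3*s + 66*a^3 - 13*a^2*s^2 + 7*a^2*s + a*s^3 + 3*a*s^2 - s^3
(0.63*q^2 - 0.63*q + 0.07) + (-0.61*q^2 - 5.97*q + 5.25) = 0.02*q^2 - 6.6*q + 5.32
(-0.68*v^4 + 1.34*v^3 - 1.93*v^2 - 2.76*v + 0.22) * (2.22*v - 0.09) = -1.5096*v^5 + 3.036*v^4 - 4.4052*v^3 - 5.9535*v^2 + 0.7368*v - 0.0198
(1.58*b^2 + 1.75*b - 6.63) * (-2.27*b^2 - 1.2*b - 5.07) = -3.5866*b^4 - 5.8685*b^3 + 4.9395*b^2 - 0.916500000000001*b + 33.6141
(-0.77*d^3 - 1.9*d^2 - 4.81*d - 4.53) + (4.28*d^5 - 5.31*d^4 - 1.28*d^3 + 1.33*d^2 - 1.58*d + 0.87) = 4.28*d^5 - 5.31*d^4 - 2.05*d^3 - 0.57*d^2 - 6.39*d - 3.66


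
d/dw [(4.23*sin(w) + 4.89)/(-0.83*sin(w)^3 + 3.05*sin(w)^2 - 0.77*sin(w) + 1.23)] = (7.0218*sin(w)^3 - 0.725400000000002*sin(w)^2 - 29.829*sin(w) + 8.9682)*cos(w)/(0.6889*sin(w)^6 - 5.063*sin(w)^5 + 10.5807*sin(w)^4 - 6.7388*sin(w)^3 + 8.0959*sin(w)^2 - 1.8942*sin(w) + 1.5129)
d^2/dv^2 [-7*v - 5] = 0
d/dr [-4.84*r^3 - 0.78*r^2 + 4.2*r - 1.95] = -14.52*r^2 - 1.56*r + 4.2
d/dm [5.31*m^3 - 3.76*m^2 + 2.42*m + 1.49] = 15.93*m^2 - 7.52*m + 2.42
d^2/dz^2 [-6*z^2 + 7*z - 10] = -12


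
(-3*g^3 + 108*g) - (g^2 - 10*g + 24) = -3*g^3 - g^2 + 118*g - 24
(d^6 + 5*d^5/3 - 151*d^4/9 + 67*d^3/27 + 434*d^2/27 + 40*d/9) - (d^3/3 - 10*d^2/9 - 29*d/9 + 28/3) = d^6 + 5*d^5/3 - 151*d^4/9 + 58*d^3/27 + 464*d^2/27 + 23*d/3 - 28/3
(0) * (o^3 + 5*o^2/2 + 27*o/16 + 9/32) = 0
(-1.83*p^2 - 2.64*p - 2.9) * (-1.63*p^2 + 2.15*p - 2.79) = 2.9829*p^4 + 0.3687*p^3 + 4.1567*p^2 + 1.1306*p + 8.091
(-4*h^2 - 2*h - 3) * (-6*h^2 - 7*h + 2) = 24*h^4 + 40*h^3 + 24*h^2 + 17*h - 6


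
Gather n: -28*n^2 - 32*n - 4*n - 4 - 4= -28*n^2 - 36*n - 8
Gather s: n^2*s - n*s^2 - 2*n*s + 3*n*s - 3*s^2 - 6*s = s^2*(-n - 3) + s*(n^2 + n - 6)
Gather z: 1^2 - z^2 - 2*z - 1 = -z^2 - 2*z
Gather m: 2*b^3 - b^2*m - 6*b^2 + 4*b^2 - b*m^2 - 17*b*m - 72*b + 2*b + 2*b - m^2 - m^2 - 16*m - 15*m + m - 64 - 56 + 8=2*b^3 - 2*b^2 - 68*b + m^2*(-b - 2) + m*(-b^2 - 17*b - 30) - 112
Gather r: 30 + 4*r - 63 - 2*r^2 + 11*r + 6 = -2*r^2 + 15*r - 27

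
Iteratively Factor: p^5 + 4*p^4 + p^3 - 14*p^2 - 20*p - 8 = (p + 1)*(p^4 + 3*p^3 - 2*p^2 - 12*p - 8) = (p + 1)^2*(p^3 + 2*p^2 - 4*p - 8) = (p + 1)^2*(p + 2)*(p^2 - 4) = (p - 2)*(p + 1)^2*(p + 2)*(p + 2)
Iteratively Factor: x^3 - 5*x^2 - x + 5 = (x + 1)*(x^2 - 6*x + 5) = (x - 5)*(x + 1)*(x - 1)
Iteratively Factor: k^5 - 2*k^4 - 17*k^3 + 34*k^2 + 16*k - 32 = (k + 4)*(k^4 - 6*k^3 + 7*k^2 + 6*k - 8) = (k - 2)*(k + 4)*(k^3 - 4*k^2 - k + 4) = (k - 2)*(k - 1)*(k + 4)*(k^2 - 3*k - 4) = (k - 2)*(k - 1)*(k + 1)*(k + 4)*(k - 4)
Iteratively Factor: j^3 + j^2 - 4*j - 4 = (j + 1)*(j^2 - 4) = (j + 1)*(j + 2)*(j - 2)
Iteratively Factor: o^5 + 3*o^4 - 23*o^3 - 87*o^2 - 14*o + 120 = (o + 2)*(o^4 + o^3 - 25*o^2 - 37*o + 60) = (o - 5)*(o + 2)*(o^3 + 6*o^2 + 5*o - 12) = (o - 5)*(o - 1)*(o + 2)*(o^2 + 7*o + 12) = (o - 5)*(o - 1)*(o + 2)*(o + 3)*(o + 4)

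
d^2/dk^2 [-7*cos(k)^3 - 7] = 21*(1 - 3*sin(k)^2)*cos(k)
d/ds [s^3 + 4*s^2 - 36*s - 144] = 3*s^2 + 8*s - 36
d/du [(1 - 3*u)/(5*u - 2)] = (5*u - 2)^(-2)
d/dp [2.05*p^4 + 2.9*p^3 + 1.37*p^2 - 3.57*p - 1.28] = 8.2*p^3 + 8.7*p^2 + 2.74*p - 3.57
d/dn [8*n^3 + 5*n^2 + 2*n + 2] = 24*n^2 + 10*n + 2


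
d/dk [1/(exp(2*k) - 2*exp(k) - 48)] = 2*(1 - exp(k))*exp(k)/(-exp(2*k) + 2*exp(k) + 48)^2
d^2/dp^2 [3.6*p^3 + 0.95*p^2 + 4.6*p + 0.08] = 21.6*p + 1.9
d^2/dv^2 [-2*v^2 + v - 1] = -4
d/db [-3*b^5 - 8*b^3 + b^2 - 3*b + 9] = -15*b^4 - 24*b^2 + 2*b - 3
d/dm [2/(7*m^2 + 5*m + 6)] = 2*(-14*m - 5)/(7*m^2 + 5*m + 6)^2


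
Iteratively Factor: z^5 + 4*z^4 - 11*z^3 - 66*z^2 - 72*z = (z + 3)*(z^4 + z^3 - 14*z^2 - 24*z) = (z + 3)^2*(z^3 - 2*z^2 - 8*z) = (z + 2)*(z + 3)^2*(z^2 - 4*z) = z*(z + 2)*(z + 3)^2*(z - 4)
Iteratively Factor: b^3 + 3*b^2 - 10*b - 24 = (b - 3)*(b^2 + 6*b + 8) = (b - 3)*(b + 4)*(b + 2)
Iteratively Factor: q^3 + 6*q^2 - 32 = (q + 4)*(q^2 + 2*q - 8) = (q + 4)^2*(q - 2)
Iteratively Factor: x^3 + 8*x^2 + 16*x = (x + 4)*(x^2 + 4*x) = (x + 4)^2*(x)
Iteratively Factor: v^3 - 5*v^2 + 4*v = (v - 4)*(v^2 - v) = v*(v - 4)*(v - 1)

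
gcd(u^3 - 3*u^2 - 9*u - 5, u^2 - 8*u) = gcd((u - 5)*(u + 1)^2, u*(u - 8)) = 1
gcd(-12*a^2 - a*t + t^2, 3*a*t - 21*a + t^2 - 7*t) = 3*a + t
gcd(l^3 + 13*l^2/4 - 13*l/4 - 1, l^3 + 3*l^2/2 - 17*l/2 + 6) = l^2 + 3*l - 4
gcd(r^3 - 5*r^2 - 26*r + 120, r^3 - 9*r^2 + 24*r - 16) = r - 4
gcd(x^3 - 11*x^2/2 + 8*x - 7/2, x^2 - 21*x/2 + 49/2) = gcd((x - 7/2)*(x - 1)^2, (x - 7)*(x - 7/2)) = x - 7/2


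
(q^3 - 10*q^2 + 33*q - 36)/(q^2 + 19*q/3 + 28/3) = 3*(q^3 - 10*q^2 + 33*q - 36)/(3*q^2 + 19*q + 28)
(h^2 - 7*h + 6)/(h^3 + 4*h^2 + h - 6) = (h - 6)/(h^2 + 5*h + 6)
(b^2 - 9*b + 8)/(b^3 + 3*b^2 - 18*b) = (b^2 - 9*b + 8)/(b*(b^2 + 3*b - 18))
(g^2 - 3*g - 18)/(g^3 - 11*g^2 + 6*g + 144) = 1/(g - 8)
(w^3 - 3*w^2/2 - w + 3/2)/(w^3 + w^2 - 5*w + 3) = (2*w^2 - w - 3)/(2*(w^2 + 2*w - 3))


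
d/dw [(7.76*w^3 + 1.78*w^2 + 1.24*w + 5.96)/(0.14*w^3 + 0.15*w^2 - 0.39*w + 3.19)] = (0.914800000000001*w^4 - 6.4*w^3 + 70.8798*w^2 + 9.5684*w + 6.28)/(0.0196*w^6 + 0.042*w^5 - 0.0867*w^4 + 0.7762*w^3 + 1.1091*w^2 - 2.4882*w + 10.1761)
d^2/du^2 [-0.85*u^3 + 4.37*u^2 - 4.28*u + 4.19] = 8.74 - 5.1*u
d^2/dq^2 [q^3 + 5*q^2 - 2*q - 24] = 6*q + 10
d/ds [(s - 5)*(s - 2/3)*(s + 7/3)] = 3*s^2 - 20*s/3 - 89/9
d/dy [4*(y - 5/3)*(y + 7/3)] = 8*y + 8/3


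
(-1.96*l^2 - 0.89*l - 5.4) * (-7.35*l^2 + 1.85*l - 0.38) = 14.406*l^4 + 2.9155*l^3 + 38.7883*l^2 - 9.6518*l + 2.052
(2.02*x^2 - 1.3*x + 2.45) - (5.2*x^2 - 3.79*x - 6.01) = -3.18*x^2 + 2.49*x + 8.46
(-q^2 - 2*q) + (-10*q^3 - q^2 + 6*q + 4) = -10*q^3 - 2*q^2 + 4*q + 4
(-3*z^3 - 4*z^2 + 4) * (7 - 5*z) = 15*z^4 - z^3 - 28*z^2 - 20*z + 28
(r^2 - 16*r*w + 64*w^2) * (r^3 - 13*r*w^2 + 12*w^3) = r^5 - 16*r^4*w + 51*r^3*w^2 + 220*r^2*w^3 - 1024*r*w^4 + 768*w^5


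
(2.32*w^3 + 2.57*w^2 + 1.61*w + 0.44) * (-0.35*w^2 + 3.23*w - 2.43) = -0.812*w^5 + 6.5941*w^4 + 2.1*w^3 - 1.1988*w^2 - 2.4911*w - 1.0692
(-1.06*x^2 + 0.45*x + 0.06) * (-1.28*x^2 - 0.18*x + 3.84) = 1.3568*x^4 - 0.3852*x^3 - 4.2282*x^2 + 1.7172*x + 0.2304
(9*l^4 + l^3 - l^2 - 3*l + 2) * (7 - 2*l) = -18*l^5 + 61*l^4 + 9*l^3 - l^2 - 25*l + 14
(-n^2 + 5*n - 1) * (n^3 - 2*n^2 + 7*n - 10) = -n^5 + 7*n^4 - 18*n^3 + 47*n^2 - 57*n + 10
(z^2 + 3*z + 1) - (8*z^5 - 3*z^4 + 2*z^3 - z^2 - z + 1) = -8*z^5 + 3*z^4 - 2*z^3 + 2*z^2 + 4*z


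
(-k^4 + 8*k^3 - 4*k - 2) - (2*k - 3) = -k^4 + 8*k^3 - 6*k + 1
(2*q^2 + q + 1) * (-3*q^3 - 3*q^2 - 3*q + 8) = -6*q^5 - 9*q^4 - 12*q^3 + 10*q^2 + 5*q + 8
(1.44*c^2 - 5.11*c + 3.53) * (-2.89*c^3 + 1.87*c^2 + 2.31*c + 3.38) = -4.1616*c^5 + 17.4607*c^4 - 16.431*c^3 - 0.335800000000003*c^2 - 9.1175*c + 11.9314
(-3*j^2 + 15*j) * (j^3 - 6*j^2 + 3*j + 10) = -3*j^5 + 33*j^4 - 99*j^3 + 15*j^2 + 150*j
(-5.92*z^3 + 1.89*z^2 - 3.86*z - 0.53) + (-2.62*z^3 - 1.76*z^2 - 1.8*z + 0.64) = -8.54*z^3 + 0.13*z^2 - 5.66*z + 0.11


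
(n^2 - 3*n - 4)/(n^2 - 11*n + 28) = (n + 1)/(n - 7)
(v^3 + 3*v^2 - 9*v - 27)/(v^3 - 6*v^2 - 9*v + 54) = (v + 3)/(v - 6)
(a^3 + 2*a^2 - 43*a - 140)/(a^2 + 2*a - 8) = (a^2 - 2*a - 35)/(a - 2)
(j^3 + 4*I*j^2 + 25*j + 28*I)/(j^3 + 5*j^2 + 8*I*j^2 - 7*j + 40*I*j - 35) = (j - 4*I)/(j + 5)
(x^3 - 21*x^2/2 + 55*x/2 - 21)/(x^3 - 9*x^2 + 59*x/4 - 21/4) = 2*(x - 2)/(2*x - 1)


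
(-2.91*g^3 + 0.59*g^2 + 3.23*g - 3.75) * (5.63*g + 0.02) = -16.3833*g^4 + 3.2635*g^3 + 18.1967*g^2 - 21.0479*g - 0.075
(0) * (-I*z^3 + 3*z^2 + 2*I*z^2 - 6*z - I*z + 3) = 0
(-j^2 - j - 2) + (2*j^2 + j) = j^2 - 2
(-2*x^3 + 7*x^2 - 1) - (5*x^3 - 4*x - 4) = -7*x^3 + 7*x^2 + 4*x + 3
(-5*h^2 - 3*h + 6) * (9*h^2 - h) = -45*h^4 - 22*h^3 + 57*h^2 - 6*h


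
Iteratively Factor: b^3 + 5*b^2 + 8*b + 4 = (b + 2)*(b^2 + 3*b + 2) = (b + 2)^2*(b + 1)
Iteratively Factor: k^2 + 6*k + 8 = (k + 4)*(k + 2)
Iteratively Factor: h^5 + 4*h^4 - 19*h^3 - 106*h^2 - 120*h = (h - 5)*(h^4 + 9*h^3 + 26*h^2 + 24*h) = (h - 5)*(h + 3)*(h^3 + 6*h^2 + 8*h) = (h - 5)*(h + 2)*(h + 3)*(h^2 + 4*h) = h*(h - 5)*(h + 2)*(h + 3)*(h + 4)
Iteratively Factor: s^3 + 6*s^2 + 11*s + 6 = (s + 1)*(s^2 + 5*s + 6) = (s + 1)*(s + 3)*(s + 2)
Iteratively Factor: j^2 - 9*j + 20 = (j - 4)*(j - 5)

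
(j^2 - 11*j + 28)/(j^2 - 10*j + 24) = (j - 7)/(j - 6)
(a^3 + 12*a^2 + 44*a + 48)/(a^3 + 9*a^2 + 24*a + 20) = (a^2 + 10*a + 24)/(a^2 + 7*a + 10)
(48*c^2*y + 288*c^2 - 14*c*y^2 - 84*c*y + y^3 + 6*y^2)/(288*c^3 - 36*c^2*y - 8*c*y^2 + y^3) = (y + 6)/(6*c + y)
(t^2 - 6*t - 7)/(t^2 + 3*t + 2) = (t - 7)/(t + 2)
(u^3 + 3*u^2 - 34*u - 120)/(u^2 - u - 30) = u + 4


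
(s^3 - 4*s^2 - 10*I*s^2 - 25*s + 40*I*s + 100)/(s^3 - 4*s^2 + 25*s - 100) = (s - 5*I)/(s + 5*I)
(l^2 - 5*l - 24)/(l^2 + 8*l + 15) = (l - 8)/(l + 5)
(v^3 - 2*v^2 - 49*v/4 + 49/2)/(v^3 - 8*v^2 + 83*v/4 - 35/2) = (2*v + 7)/(2*v - 5)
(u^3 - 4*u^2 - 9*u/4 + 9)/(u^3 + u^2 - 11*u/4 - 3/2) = (2*u^2 - 5*u - 12)/(2*u^2 + 5*u + 2)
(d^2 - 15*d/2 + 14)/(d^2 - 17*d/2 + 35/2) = (d - 4)/(d - 5)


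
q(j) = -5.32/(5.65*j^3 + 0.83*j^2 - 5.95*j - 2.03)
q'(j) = -5.32*(-16.95*j^2 - 1.66*j + 5.95)/(5.65*j^3 + 0.83*j^2 - 5.95*j - 2.03)^2 = (90.174*j^2 + 8.8312*j - 31.654)/(5.65*j^3 + 0.83*j^2 - 5.95*j - 2.03)^2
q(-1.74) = 0.28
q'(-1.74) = 0.63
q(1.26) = -1.72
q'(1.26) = 12.82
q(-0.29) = 14.28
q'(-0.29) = -191.93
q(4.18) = -0.01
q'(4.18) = 0.01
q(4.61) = -0.01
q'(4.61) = 0.01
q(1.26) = -1.72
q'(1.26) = 12.82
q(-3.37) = 0.03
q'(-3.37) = 0.03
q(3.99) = -0.02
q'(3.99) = 0.01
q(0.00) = 2.62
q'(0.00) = -7.68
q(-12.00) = 0.00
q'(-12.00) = 0.00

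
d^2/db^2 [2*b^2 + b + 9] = 4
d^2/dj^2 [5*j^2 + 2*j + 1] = 10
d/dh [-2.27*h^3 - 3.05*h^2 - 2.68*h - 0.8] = -6.81*h^2 - 6.1*h - 2.68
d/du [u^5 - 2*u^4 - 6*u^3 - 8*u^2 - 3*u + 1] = 5*u^4 - 8*u^3 - 18*u^2 - 16*u - 3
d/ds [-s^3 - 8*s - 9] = -3*s^2 - 8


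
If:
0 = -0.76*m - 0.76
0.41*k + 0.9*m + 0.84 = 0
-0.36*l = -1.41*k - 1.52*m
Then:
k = 0.15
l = -3.65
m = -1.00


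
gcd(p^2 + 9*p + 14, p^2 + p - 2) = p + 2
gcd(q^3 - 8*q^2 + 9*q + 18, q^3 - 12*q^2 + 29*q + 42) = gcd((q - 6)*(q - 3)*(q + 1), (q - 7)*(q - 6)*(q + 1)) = q^2 - 5*q - 6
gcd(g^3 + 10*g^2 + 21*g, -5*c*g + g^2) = g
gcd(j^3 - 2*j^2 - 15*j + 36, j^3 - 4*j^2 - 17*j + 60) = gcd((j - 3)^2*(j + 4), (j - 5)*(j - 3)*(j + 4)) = j^2 + j - 12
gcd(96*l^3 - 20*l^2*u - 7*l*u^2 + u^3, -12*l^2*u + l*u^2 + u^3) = -12*l^2 + l*u + u^2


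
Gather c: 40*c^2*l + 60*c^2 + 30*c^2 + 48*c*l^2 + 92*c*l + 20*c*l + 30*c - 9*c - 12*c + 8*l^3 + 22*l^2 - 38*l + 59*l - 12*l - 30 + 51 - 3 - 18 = c^2*(40*l + 90) + c*(48*l^2 + 112*l + 9) + 8*l^3 + 22*l^2 + 9*l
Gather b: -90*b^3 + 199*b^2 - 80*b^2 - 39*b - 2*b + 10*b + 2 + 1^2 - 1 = -90*b^3 + 119*b^2 - 31*b + 2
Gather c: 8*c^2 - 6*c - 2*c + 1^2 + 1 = 8*c^2 - 8*c + 2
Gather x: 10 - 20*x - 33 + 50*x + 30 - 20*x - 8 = 10*x - 1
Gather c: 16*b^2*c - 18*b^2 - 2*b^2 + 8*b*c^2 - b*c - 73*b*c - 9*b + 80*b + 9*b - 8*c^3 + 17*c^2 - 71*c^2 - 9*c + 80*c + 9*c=-20*b^2 + 80*b - 8*c^3 + c^2*(8*b - 54) + c*(16*b^2 - 74*b + 80)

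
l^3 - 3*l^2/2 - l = l*(l - 2)*(l + 1/2)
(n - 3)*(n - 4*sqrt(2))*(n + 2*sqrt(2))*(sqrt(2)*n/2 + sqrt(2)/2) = sqrt(2)*n^4/2 - 2*n^3 - sqrt(2)*n^3 - 19*sqrt(2)*n^2/2 + 4*n^2 + 6*n + 16*sqrt(2)*n + 24*sqrt(2)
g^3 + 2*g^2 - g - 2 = (g - 1)*(g + 1)*(g + 2)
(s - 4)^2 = s^2 - 8*s + 16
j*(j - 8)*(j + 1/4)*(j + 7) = j^4 - 3*j^3/4 - 225*j^2/4 - 14*j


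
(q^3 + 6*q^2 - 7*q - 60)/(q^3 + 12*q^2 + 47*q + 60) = (q - 3)/(q + 3)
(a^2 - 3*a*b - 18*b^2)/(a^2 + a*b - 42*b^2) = (a + 3*b)/(a + 7*b)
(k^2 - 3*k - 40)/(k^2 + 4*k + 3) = (k^2 - 3*k - 40)/(k^2 + 4*k + 3)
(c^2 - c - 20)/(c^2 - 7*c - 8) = (-c^2 + c + 20)/(-c^2 + 7*c + 8)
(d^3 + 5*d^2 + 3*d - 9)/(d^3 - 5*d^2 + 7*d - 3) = (d^2 + 6*d + 9)/(d^2 - 4*d + 3)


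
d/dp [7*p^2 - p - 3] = 14*p - 1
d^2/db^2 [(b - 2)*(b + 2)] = 2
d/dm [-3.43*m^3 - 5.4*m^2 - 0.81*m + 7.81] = -10.29*m^2 - 10.8*m - 0.81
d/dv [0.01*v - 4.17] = 0.0100000000000000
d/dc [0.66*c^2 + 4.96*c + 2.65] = 1.32*c + 4.96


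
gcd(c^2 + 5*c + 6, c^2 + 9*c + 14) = c + 2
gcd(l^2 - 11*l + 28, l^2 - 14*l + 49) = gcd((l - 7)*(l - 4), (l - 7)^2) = l - 7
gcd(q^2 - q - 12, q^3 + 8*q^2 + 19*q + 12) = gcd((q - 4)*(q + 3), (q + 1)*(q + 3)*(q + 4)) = q + 3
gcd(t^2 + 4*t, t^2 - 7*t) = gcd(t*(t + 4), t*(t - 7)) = t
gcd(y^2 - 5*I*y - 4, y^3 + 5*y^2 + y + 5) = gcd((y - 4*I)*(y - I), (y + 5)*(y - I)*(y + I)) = y - I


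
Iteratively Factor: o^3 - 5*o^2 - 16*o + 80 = (o + 4)*(o^2 - 9*o + 20) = (o - 5)*(o + 4)*(o - 4)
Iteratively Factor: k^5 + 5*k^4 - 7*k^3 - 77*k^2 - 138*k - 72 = (k - 4)*(k^4 + 9*k^3 + 29*k^2 + 39*k + 18) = (k - 4)*(k + 3)*(k^3 + 6*k^2 + 11*k + 6) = (k - 4)*(k + 1)*(k + 3)*(k^2 + 5*k + 6) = (k - 4)*(k + 1)*(k + 3)^2*(k + 2)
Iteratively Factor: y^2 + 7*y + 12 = (y + 4)*(y + 3)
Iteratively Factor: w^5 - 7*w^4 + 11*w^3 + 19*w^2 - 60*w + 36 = (w + 2)*(w^4 - 9*w^3 + 29*w^2 - 39*w + 18) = (w - 3)*(w + 2)*(w^3 - 6*w^2 + 11*w - 6) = (w - 3)*(w - 1)*(w + 2)*(w^2 - 5*w + 6) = (w - 3)*(w - 2)*(w - 1)*(w + 2)*(w - 3)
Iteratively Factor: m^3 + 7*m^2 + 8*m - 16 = (m + 4)*(m^2 + 3*m - 4) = (m + 4)^2*(m - 1)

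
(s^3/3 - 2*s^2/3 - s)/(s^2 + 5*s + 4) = s*(s - 3)/(3*(s + 4))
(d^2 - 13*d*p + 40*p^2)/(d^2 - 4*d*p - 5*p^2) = (d - 8*p)/(d + p)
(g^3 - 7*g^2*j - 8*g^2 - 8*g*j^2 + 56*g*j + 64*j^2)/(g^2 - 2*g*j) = (g^3 - 7*g^2*j - 8*g^2 - 8*g*j^2 + 56*g*j + 64*j^2)/(g*(g - 2*j))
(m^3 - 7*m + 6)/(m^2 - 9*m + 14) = (m^2 + 2*m - 3)/(m - 7)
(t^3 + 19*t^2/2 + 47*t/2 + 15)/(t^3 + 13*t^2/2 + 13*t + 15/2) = (t + 6)/(t + 3)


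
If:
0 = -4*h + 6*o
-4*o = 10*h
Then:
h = 0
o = 0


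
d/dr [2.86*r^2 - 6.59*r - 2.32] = 5.72*r - 6.59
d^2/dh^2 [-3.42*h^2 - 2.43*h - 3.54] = -6.84000000000000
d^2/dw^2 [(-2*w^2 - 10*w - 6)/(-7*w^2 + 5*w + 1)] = 8*(140*w^3 + 231*w^2 - 105*w + 36)/(343*w^6 - 735*w^5 + 378*w^4 + 85*w^3 - 54*w^2 - 15*w - 1)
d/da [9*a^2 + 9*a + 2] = 18*a + 9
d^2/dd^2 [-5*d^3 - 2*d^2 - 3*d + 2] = -30*d - 4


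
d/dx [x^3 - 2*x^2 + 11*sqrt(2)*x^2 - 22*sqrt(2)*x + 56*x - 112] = 3*x^2 - 4*x + 22*sqrt(2)*x - 22*sqrt(2) + 56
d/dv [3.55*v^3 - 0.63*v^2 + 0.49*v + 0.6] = 10.65*v^2 - 1.26*v + 0.49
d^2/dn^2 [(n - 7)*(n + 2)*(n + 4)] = 6*n - 2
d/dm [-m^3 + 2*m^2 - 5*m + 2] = -3*m^2 + 4*m - 5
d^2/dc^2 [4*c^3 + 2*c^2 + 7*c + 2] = 24*c + 4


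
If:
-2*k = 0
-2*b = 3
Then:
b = -3/2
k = 0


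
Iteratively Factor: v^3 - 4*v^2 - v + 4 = (v - 4)*(v^2 - 1) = (v - 4)*(v + 1)*(v - 1)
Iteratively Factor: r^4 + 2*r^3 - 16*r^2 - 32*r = (r - 4)*(r^3 + 6*r^2 + 8*r) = (r - 4)*(r + 4)*(r^2 + 2*r) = r*(r - 4)*(r + 4)*(r + 2)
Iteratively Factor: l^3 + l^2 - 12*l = (l - 3)*(l^2 + 4*l) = l*(l - 3)*(l + 4)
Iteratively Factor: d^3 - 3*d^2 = (d)*(d^2 - 3*d) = d*(d - 3)*(d)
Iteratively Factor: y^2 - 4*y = (y - 4)*(y)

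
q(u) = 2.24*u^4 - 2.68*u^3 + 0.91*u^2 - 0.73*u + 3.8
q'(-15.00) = -32077.03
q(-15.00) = 122664.50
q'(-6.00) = -2236.45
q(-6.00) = 3522.86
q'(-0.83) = -12.90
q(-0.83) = 7.63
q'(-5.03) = -1353.59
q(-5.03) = 1805.47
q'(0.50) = -0.71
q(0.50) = 3.47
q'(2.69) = 120.39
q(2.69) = 73.54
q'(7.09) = 2801.37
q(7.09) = 4749.43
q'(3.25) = 227.84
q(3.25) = 168.95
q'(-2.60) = -217.29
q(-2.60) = 161.32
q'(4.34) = 588.18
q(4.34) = 593.40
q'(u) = 8.96*u^3 - 8.04*u^2 + 1.82*u - 0.73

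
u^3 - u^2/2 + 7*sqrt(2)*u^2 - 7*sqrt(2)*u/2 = u*(u - 1/2)*(u + 7*sqrt(2))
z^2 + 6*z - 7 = (z - 1)*(z + 7)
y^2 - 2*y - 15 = (y - 5)*(y + 3)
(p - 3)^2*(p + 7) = p^3 + p^2 - 33*p + 63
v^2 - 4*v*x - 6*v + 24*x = (v - 6)*(v - 4*x)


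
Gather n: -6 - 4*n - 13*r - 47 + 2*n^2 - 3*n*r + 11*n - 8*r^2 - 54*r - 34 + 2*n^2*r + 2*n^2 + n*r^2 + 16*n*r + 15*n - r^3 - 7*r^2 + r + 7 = n^2*(2*r + 4) + n*(r^2 + 13*r + 22) - r^3 - 15*r^2 - 66*r - 80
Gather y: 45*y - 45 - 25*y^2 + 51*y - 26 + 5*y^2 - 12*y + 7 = -20*y^2 + 84*y - 64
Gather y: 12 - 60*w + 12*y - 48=-60*w + 12*y - 36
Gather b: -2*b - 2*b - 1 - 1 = -4*b - 2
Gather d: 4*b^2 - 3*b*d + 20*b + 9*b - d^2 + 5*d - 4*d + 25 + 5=4*b^2 + 29*b - d^2 + d*(1 - 3*b) + 30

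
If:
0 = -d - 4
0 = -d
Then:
No Solution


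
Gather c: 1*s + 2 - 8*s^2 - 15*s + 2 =-8*s^2 - 14*s + 4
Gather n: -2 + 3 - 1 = 0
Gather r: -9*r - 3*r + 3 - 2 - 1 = -12*r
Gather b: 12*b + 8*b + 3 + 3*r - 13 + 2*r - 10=20*b + 5*r - 20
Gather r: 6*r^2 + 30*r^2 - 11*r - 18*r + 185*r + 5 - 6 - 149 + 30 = 36*r^2 + 156*r - 120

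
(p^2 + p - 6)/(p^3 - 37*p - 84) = (p - 2)/(p^2 - 3*p - 28)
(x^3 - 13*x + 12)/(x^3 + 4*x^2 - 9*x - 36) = (x - 1)/(x + 3)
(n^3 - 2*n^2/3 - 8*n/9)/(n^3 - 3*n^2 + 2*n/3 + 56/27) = 3*n/(3*n - 7)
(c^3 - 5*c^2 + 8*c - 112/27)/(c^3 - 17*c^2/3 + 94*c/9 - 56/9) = (c - 4/3)/(c - 2)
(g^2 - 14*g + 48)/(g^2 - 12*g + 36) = (g - 8)/(g - 6)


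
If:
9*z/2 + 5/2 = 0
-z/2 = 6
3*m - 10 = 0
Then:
No Solution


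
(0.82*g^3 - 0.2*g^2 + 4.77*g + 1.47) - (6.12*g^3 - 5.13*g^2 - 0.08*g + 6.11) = -5.3*g^3 + 4.93*g^2 + 4.85*g - 4.64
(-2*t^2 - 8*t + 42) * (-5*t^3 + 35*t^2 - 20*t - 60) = 10*t^5 - 30*t^4 - 450*t^3 + 1750*t^2 - 360*t - 2520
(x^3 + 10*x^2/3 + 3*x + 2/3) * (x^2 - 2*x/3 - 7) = x^5 + 8*x^4/3 - 56*x^3/9 - 74*x^2/3 - 193*x/9 - 14/3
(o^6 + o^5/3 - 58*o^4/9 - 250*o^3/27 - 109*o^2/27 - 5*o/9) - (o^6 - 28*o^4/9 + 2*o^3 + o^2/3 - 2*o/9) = o^5/3 - 10*o^4/3 - 304*o^3/27 - 118*o^2/27 - o/3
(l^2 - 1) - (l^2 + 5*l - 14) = 13 - 5*l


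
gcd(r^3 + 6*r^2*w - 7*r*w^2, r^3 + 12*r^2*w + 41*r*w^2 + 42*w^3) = r + 7*w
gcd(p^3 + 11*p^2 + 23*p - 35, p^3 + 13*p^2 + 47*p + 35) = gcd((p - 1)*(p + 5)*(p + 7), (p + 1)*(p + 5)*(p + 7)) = p^2 + 12*p + 35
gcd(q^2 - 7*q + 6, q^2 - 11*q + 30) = q - 6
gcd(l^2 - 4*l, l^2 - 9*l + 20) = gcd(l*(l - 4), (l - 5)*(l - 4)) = l - 4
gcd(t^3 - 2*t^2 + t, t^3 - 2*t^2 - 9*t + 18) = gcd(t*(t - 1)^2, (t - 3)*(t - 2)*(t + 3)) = 1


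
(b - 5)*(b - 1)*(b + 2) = b^3 - 4*b^2 - 7*b + 10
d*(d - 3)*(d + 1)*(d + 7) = d^4 + 5*d^3 - 17*d^2 - 21*d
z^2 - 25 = (z - 5)*(z + 5)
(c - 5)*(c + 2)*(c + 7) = c^3 + 4*c^2 - 31*c - 70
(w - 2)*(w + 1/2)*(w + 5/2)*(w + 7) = w^4 + 8*w^3 + 9*w^2/4 - 143*w/4 - 35/2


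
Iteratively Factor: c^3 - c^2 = (c - 1)*(c^2) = c*(c - 1)*(c)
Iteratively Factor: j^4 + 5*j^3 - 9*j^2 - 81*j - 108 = (j + 3)*(j^3 + 2*j^2 - 15*j - 36) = (j - 4)*(j + 3)*(j^2 + 6*j + 9) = (j - 4)*(j + 3)^2*(j + 3)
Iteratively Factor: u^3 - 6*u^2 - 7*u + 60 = (u + 3)*(u^2 - 9*u + 20) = (u - 4)*(u + 3)*(u - 5)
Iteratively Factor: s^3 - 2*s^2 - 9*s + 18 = (s + 3)*(s^2 - 5*s + 6) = (s - 3)*(s + 3)*(s - 2)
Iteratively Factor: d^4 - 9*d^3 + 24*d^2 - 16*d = (d)*(d^3 - 9*d^2 + 24*d - 16) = d*(d - 4)*(d^2 - 5*d + 4) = d*(d - 4)*(d - 1)*(d - 4)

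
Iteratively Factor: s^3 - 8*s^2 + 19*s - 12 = (s - 1)*(s^2 - 7*s + 12) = (s - 3)*(s - 1)*(s - 4)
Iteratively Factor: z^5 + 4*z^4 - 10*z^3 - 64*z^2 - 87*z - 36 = (z + 1)*(z^4 + 3*z^3 - 13*z^2 - 51*z - 36) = (z + 1)^2*(z^3 + 2*z^2 - 15*z - 36) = (z - 4)*(z + 1)^2*(z^2 + 6*z + 9) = (z - 4)*(z + 1)^2*(z + 3)*(z + 3)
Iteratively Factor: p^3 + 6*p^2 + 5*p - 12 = (p + 4)*(p^2 + 2*p - 3) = (p - 1)*(p + 4)*(p + 3)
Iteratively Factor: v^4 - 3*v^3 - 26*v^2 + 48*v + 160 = (v + 2)*(v^3 - 5*v^2 - 16*v + 80) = (v + 2)*(v + 4)*(v^2 - 9*v + 20) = (v - 5)*(v + 2)*(v + 4)*(v - 4)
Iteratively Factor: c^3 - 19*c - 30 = (c + 3)*(c^2 - 3*c - 10) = (c + 2)*(c + 3)*(c - 5)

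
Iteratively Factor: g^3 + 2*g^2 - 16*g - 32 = (g + 2)*(g^2 - 16) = (g + 2)*(g + 4)*(g - 4)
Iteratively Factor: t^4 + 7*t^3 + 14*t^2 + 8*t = (t + 4)*(t^3 + 3*t^2 + 2*t) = (t + 2)*(t + 4)*(t^2 + t) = (t + 1)*(t + 2)*(t + 4)*(t)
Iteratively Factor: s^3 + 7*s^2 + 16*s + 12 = (s + 2)*(s^2 + 5*s + 6) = (s + 2)*(s + 3)*(s + 2)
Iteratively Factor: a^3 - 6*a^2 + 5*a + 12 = (a + 1)*(a^2 - 7*a + 12) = (a - 4)*(a + 1)*(a - 3)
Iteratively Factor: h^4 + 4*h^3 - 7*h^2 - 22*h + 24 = (h - 2)*(h^3 + 6*h^2 + 5*h - 12) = (h - 2)*(h + 3)*(h^2 + 3*h - 4) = (h - 2)*(h + 3)*(h + 4)*(h - 1)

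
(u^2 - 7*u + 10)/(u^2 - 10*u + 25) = (u - 2)/(u - 5)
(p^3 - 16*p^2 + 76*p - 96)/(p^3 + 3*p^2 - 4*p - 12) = (p^2 - 14*p + 48)/(p^2 + 5*p + 6)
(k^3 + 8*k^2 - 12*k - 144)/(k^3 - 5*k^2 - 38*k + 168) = (k + 6)/(k - 7)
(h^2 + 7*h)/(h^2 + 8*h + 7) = h/(h + 1)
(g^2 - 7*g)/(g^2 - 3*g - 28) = g/(g + 4)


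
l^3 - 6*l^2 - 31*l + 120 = (l - 8)*(l - 3)*(l + 5)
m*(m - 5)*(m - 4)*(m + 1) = m^4 - 8*m^3 + 11*m^2 + 20*m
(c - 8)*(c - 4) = c^2 - 12*c + 32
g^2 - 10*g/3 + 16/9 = (g - 8/3)*(g - 2/3)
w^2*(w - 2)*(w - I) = w^4 - 2*w^3 - I*w^3 + 2*I*w^2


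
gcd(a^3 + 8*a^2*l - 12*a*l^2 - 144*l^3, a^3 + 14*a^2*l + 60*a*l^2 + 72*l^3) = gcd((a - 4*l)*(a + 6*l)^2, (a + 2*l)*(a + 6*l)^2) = a^2 + 12*a*l + 36*l^2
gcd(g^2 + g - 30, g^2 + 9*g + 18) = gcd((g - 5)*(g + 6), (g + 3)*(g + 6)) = g + 6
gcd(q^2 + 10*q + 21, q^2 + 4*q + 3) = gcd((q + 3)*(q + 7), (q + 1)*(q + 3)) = q + 3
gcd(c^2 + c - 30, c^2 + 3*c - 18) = c + 6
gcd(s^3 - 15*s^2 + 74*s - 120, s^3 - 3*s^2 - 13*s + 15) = s - 5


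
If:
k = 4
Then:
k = 4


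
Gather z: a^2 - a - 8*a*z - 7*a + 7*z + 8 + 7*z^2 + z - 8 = a^2 - 8*a + 7*z^2 + z*(8 - 8*a)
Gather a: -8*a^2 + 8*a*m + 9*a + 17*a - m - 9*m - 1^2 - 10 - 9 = -8*a^2 + a*(8*m + 26) - 10*m - 20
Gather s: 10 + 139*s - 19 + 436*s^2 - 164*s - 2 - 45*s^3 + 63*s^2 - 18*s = -45*s^3 + 499*s^2 - 43*s - 11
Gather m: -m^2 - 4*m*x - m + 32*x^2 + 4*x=-m^2 + m*(-4*x - 1) + 32*x^2 + 4*x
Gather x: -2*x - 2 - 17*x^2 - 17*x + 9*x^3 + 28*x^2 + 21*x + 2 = 9*x^3 + 11*x^2 + 2*x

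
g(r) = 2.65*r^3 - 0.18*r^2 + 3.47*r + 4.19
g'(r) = 7.95*r^2 - 0.36*r + 3.47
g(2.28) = 42.57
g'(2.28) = 43.98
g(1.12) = 11.57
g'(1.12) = 13.04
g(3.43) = 120.91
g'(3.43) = 95.77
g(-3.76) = -152.27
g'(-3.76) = 117.22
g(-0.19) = 3.51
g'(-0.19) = 3.83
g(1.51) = 18.14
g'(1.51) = 21.05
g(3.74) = 153.28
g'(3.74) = 113.33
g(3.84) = 164.91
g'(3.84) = 119.32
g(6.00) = 590.93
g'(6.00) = 287.51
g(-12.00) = -4642.57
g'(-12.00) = 1152.59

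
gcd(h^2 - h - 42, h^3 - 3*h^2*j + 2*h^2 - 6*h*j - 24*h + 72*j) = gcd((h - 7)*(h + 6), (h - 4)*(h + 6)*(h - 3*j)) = h + 6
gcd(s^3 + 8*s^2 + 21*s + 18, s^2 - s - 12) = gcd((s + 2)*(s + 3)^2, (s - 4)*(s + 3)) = s + 3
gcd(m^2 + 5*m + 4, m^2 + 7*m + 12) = m + 4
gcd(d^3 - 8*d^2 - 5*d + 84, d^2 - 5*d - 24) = d + 3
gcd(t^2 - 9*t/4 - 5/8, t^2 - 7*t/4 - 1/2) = t + 1/4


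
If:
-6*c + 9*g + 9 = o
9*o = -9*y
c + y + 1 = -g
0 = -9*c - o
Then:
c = 0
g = -1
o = 0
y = 0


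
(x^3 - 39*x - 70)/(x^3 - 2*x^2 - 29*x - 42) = (x + 5)/(x + 3)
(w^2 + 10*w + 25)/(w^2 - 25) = (w + 5)/(w - 5)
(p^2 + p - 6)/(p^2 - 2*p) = (p + 3)/p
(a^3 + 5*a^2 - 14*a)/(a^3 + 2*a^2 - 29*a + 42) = a/(a - 3)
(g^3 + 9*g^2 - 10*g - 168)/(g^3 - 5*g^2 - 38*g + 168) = (g + 7)/(g - 7)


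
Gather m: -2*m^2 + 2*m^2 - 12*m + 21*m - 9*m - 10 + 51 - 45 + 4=0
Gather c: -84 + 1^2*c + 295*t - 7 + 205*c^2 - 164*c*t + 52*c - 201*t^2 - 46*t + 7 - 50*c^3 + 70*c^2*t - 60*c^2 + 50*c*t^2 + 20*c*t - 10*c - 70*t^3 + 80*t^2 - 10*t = -50*c^3 + c^2*(70*t + 145) + c*(50*t^2 - 144*t + 43) - 70*t^3 - 121*t^2 + 239*t - 84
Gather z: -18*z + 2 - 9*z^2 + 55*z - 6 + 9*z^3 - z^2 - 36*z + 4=9*z^3 - 10*z^2 + z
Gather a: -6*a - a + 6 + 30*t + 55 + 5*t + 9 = -7*a + 35*t + 70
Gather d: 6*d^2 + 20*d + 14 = 6*d^2 + 20*d + 14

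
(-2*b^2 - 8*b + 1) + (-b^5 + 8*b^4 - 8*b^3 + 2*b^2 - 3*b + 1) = -b^5 + 8*b^4 - 8*b^3 - 11*b + 2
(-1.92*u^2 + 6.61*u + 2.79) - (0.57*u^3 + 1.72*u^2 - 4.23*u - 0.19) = -0.57*u^3 - 3.64*u^2 + 10.84*u + 2.98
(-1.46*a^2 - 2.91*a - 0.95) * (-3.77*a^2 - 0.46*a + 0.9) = 5.5042*a^4 + 11.6423*a^3 + 3.6061*a^2 - 2.182*a - 0.855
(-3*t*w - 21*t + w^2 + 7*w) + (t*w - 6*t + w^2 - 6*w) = -2*t*w - 27*t + 2*w^2 + w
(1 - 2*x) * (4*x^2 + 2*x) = -8*x^3 + 2*x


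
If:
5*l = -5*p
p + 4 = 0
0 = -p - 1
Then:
No Solution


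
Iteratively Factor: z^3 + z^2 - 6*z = (z - 2)*(z^2 + 3*z) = (z - 2)*(z + 3)*(z)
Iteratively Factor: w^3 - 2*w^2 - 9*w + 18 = (w + 3)*(w^2 - 5*w + 6) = (w - 3)*(w + 3)*(w - 2)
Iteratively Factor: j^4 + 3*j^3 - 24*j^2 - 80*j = (j + 4)*(j^3 - j^2 - 20*j) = j*(j + 4)*(j^2 - j - 20) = j*(j + 4)^2*(j - 5)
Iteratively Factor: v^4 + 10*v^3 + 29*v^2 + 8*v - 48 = (v - 1)*(v^3 + 11*v^2 + 40*v + 48) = (v - 1)*(v + 4)*(v^2 + 7*v + 12) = (v - 1)*(v + 4)^2*(v + 3)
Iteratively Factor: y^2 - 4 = (y + 2)*(y - 2)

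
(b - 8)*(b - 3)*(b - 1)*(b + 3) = b^4 - 9*b^3 - b^2 + 81*b - 72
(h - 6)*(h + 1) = h^2 - 5*h - 6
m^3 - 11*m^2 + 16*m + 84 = (m - 7)*(m - 6)*(m + 2)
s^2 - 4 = (s - 2)*(s + 2)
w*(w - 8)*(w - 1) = w^3 - 9*w^2 + 8*w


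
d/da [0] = 0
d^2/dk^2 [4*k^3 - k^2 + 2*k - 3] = 24*k - 2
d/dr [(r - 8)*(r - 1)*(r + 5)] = 3*r^2 - 8*r - 37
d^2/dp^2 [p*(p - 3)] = 2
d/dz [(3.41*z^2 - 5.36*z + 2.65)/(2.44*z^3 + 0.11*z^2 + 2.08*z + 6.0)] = (-8.3204*z^4 + 26.1568*z^3 - 11.7156*z^2 + 40.337*z - 37.672)/(5.9536*z^6 + 0.5368*z^5 + 10.1625*z^4 + 29.7376*z^3 + 5.6464*z^2 + 24.96*z + 36.0)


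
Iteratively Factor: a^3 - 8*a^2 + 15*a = (a)*(a^2 - 8*a + 15) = a*(a - 3)*(a - 5)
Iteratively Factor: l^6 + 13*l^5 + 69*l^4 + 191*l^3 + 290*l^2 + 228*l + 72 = (l + 3)*(l^5 + 10*l^4 + 39*l^3 + 74*l^2 + 68*l + 24) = (l + 2)*(l + 3)*(l^4 + 8*l^3 + 23*l^2 + 28*l + 12) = (l + 2)*(l + 3)^2*(l^3 + 5*l^2 + 8*l + 4) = (l + 2)^2*(l + 3)^2*(l^2 + 3*l + 2) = (l + 1)*(l + 2)^2*(l + 3)^2*(l + 2)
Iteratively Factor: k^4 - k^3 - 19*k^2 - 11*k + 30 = (k + 2)*(k^3 - 3*k^2 - 13*k + 15) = (k + 2)*(k + 3)*(k^2 - 6*k + 5) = (k - 5)*(k + 2)*(k + 3)*(k - 1)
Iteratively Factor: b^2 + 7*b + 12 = (b + 4)*(b + 3)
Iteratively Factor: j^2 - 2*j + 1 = (j - 1)*(j - 1)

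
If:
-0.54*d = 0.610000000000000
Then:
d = -1.13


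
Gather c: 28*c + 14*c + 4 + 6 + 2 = 42*c + 12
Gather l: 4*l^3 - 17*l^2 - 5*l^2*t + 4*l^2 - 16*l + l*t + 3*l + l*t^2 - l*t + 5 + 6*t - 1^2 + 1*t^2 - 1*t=4*l^3 + l^2*(-5*t - 13) + l*(t^2 - 13) + t^2 + 5*t + 4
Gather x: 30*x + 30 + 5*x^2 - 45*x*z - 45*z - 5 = 5*x^2 + x*(30 - 45*z) - 45*z + 25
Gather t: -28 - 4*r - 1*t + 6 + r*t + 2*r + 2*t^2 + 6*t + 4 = -2*r + 2*t^2 + t*(r + 5) - 18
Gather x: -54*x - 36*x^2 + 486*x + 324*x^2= 288*x^2 + 432*x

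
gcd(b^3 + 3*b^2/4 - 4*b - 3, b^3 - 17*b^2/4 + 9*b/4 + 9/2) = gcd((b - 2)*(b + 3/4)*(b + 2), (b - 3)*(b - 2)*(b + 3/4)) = b^2 - 5*b/4 - 3/2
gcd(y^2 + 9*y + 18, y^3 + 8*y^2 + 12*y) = y + 6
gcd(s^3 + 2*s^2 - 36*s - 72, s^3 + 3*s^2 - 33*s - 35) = 1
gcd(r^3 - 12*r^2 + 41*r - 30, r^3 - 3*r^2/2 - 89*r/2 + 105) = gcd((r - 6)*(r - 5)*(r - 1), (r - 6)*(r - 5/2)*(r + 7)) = r - 6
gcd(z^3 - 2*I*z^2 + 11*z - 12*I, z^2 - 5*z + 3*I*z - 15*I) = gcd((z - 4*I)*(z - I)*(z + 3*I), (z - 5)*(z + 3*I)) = z + 3*I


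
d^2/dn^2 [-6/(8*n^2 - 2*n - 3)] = 48*(-16*n^2 + 4*n + (8*n - 1)^2 + 6)/(-8*n^2 + 2*n + 3)^3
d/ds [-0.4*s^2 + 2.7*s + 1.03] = 2.7 - 0.8*s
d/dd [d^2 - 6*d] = 2*d - 6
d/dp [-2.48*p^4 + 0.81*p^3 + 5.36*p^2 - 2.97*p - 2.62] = -9.92*p^3 + 2.43*p^2 + 10.72*p - 2.97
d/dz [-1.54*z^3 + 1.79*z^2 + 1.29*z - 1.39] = -4.62*z^2 + 3.58*z + 1.29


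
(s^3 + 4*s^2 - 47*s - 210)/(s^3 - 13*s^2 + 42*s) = (s^2 + 11*s + 30)/(s*(s - 6))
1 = 1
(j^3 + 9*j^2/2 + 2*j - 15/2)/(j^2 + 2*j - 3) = j + 5/2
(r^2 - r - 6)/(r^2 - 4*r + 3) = (r + 2)/(r - 1)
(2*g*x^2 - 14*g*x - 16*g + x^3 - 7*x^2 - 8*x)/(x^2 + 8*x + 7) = (2*g*x - 16*g + x^2 - 8*x)/(x + 7)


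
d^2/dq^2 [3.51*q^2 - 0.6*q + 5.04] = 7.02000000000000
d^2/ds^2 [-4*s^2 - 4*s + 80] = -8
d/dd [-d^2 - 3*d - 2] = -2*d - 3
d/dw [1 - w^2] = -2*w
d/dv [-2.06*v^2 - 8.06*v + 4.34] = -4.12*v - 8.06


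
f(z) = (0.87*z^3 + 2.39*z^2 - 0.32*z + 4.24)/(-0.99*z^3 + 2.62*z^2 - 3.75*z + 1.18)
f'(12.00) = 0.04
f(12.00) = -1.34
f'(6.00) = 0.24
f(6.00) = -1.96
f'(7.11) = 0.15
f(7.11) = -1.75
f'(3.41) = 0.94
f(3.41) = -3.21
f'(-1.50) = 0.41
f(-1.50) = 0.45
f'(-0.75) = 1.06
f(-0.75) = 0.93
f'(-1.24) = 0.52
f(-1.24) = 0.57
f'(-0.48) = 1.93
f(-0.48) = 1.31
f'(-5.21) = 0.09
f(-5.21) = -0.23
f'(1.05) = 3.69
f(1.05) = -7.43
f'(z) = (2.61*z^2 + 4.78*z - 0.32)/(-0.99*z^3 + 2.62*z^2 - 3.75*z + 1.18) + (2.97*z^2 - 5.24*z + 3.75)*(0.87*z^3 + 2.39*z^2 - 0.32*z + 4.24)/(-0.99*z^3 + 2.62*z^2 - 3.75*z + 1.18)^2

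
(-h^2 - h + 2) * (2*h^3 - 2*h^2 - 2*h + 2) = -2*h^5 + 8*h^3 - 4*h^2 - 6*h + 4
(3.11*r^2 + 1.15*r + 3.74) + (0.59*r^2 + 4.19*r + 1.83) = 3.7*r^2 + 5.34*r + 5.57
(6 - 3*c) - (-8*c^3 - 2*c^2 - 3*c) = 8*c^3 + 2*c^2 + 6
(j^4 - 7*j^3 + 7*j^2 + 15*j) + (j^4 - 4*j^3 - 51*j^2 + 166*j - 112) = 2*j^4 - 11*j^3 - 44*j^2 + 181*j - 112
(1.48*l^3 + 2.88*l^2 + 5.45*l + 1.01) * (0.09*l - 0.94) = 0.1332*l^4 - 1.132*l^3 - 2.2167*l^2 - 5.0321*l - 0.9494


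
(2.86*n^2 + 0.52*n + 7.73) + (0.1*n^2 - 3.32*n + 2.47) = 2.96*n^2 - 2.8*n + 10.2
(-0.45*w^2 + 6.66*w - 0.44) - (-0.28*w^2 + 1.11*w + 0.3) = -0.17*w^2 + 5.55*w - 0.74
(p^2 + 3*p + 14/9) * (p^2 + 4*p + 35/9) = p^4 + 7*p^3 + 157*p^2/9 + 161*p/9 + 490/81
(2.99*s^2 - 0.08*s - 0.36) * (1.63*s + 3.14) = 4.8737*s^3 + 9.2582*s^2 - 0.838*s - 1.1304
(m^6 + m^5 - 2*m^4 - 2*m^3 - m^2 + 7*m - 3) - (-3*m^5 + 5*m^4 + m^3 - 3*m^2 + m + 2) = m^6 + 4*m^5 - 7*m^4 - 3*m^3 + 2*m^2 + 6*m - 5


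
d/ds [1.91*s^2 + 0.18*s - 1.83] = 3.82*s + 0.18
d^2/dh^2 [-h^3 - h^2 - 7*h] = -6*h - 2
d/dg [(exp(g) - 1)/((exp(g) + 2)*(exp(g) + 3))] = (-exp(2*g) + 2*exp(g) + 11)*exp(g)/(exp(4*g) + 10*exp(3*g) + 37*exp(2*g) + 60*exp(g) + 36)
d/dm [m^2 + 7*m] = 2*m + 7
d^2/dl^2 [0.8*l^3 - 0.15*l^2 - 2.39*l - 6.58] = 4.8*l - 0.3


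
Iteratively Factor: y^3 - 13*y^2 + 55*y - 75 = (y - 5)*(y^2 - 8*y + 15) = (y - 5)*(y - 3)*(y - 5)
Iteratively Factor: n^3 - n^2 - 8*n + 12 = (n - 2)*(n^2 + n - 6) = (n - 2)^2*(n + 3)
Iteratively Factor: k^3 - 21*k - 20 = (k + 4)*(k^2 - 4*k - 5) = (k + 1)*(k + 4)*(k - 5)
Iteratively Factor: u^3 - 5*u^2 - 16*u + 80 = (u - 4)*(u^2 - u - 20) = (u - 4)*(u + 4)*(u - 5)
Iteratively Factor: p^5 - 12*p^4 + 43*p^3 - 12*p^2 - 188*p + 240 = (p - 3)*(p^4 - 9*p^3 + 16*p^2 + 36*p - 80) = (p - 3)*(p + 2)*(p^3 - 11*p^2 + 38*p - 40) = (p - 3)*(p - 2)*(p + 2)*(p^2 - 9*p + 20) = (p - 4)*(p - 3)*(p - 2)*(p + 2)*(p - 5)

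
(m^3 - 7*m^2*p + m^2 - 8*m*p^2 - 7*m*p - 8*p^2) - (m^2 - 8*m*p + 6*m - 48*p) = m^3 - 7*m^2*p - 8*m*p^2 + m*p - 6*m - 8*p^2 + 48*p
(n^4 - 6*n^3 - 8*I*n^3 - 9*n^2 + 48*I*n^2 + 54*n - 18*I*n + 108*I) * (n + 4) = n^5 - 2*n^4 - 8*I*n^4 - 33*n^3 + 16*I*n^3 + 18*n^2 + 174*I*n^2 + 216*n + 36*I*n + 432*I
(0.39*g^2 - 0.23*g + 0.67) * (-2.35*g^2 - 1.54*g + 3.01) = -0.9165*g^4 - 0.0600999999999999*g^3 - 0.0464000000000002*g^2 - 1.7241*g + 2.0167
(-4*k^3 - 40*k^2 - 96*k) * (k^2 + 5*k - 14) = -4*k^5 - 60*k^4 - 240*k^3 + 80*k^2 + 1344*k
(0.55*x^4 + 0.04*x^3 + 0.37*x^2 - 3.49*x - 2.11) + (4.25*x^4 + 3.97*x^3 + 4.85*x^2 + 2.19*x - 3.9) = 4.8*x^4 + 4.01*x^3 + 5.22*x^2 - 1.3*x - 6.01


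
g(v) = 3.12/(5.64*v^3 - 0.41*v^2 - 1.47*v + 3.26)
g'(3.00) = -0.02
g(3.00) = 0.02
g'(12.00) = -0.00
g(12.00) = 0.00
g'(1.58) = -0.25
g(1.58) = 0.14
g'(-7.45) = -0.00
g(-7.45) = -0.00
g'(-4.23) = -0.01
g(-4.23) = -0.01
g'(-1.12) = -5.17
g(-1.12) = -0.88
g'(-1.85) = -0.19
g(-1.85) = -0.10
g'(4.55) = -0.00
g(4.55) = 0.01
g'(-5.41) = -0.00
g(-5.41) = -0.00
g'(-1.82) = -0.20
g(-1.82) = -0.11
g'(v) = 3.12*(-16.92*v^2 + 0.82*v + 1.47)/(5.64*v^3 - 0.41*v^2 - 1.47*v + 3.26)^2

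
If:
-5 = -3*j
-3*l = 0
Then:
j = 5/3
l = 0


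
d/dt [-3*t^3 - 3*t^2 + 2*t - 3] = -9*t^2 - 6*t + 2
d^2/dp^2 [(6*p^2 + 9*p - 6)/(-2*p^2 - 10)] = 9*(-p^3 + 12*p^2 + 15*p - 20)/(p^6 + 15*p^4 + 75*p^2 + 125)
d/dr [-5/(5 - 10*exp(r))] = -2*exp(r)/(2*exp(r) - 1)^2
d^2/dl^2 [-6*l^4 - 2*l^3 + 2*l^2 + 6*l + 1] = -72*l^2 - 12*l + 4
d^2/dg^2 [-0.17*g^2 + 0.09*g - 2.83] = -0.340000000000000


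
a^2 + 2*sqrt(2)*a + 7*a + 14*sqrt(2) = (a + 7)*(a + 2*sqrt(2))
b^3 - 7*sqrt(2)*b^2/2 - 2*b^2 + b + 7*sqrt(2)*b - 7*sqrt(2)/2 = (b - 1)^2*(b - 7*sqrt(2)/2)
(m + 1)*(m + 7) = m^2 + 8*m + 7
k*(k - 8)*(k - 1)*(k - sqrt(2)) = k^4 - 9*k^3 - sqrt(2)*k^3 + 8*k^2 + 9*sqrt(2)*k^2 - 8*sqrt(2)*k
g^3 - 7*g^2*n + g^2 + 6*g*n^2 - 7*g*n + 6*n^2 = (g + 1)*(g - 6*n)*(g - n)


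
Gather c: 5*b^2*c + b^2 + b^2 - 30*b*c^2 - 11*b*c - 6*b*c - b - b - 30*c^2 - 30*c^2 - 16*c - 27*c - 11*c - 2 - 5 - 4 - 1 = 2*b^2 - 2*b + c^2*(-30*b - 60) + c*(5*b^2 - 17*b - 54) - 12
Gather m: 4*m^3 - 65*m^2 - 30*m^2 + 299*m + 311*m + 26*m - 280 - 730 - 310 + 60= 4*m^3 - 95*m^2 + 636*m - 1260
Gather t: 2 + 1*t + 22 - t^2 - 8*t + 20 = -t^2 - 7*t + 44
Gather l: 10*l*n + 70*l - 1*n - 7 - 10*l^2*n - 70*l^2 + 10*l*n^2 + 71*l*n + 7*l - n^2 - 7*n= l^2*(-10*n - 70) + l*(10*n^2 + 81*n + 77) - n^2 - 8*n - 7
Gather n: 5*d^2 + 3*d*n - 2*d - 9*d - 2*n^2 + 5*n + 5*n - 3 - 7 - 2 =5*d^2 - 11*d - 2*n^2 + n*(3*d + 10) - 12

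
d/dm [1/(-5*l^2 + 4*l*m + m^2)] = 2*(-2*l - m)/(-5*l^2 + 4*l*m + m^2)^2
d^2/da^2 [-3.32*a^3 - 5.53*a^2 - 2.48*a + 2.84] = -19.92*a - 11.06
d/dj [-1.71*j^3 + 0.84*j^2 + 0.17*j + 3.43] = -5.13*j^2 + 1.68*j + 0.17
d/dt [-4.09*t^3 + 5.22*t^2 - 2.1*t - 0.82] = -12.27*t^2 + 10.44*t - 2.1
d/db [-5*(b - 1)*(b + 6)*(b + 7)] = -15*b^2 - 120*b - 145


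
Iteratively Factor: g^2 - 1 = (g + 1)*(g - 1)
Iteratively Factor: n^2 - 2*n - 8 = (n - 4)*(n + 2)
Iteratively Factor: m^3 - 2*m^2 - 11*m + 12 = (m - 1)*(m^2 - m - 12) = (m - 4)*(m - 1)*(m + 3)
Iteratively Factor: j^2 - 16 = (j - 4)*(j + 4)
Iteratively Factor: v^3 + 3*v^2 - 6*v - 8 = (v + 1)*(v^2 + 2*v - 8) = (v - 2)*(v + 1)*(v + 4)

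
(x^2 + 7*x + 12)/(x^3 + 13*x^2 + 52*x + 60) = (x^2 + 7*x + 12)/(x^3 + 13*x^2 + 52*x + 60)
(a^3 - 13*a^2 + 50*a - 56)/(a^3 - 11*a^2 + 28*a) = (a - 2)/a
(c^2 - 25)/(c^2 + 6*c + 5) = (c - 5)/(c + 1)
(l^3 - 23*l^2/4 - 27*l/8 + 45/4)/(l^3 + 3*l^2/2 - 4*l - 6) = (4*l^2 - 29*l + 30)/(4*(l^2 - 4))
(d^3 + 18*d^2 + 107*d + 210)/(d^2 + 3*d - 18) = (d^2 + 12*d + 35)/(d - 3)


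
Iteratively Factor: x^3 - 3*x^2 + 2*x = (x - 1)*(x^2 - 2*x) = (x - 2)*(x - 1)*(x)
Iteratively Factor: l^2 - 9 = (l + 3)*(l - 3)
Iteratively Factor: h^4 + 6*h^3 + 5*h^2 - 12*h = (h + 4)*(h^3 + 2*h^2 - 3*h) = (h + 3)*(h + 4)*(h^2 - h) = h*(h + 3)*(h + 4)*(h - 1)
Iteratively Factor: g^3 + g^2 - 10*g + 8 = (g - 2)*(g^2 + 3*g - 4) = (g - 2)*(g + 4)*(g - 1)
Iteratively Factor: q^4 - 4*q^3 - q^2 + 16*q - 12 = (q - 2)*(q^3 - 2*q^2 - 5*q + 6) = (q - 2)*(q + 2)*(q^2 - 4*q + 3) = (q - 3)*(q - 2)*(q + 2)*(q - 1)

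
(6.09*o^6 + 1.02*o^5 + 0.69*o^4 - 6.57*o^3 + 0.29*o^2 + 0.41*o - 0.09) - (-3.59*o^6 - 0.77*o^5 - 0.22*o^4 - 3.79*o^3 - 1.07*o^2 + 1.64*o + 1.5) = 9.68*o^6 + 1.79*o^5 + 0.91*o^4 - 2.78*o^3 + 1.36*o^2 - 1.23*o - 1.59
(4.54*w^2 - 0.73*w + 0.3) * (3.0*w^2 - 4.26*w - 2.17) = 13.62*w^4 - 21.5304*w^3 - 5.842*w^2 + 0.3061*w - 0.651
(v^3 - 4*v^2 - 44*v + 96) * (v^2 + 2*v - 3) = v^5 - 2*v^4 - 55*v^3 + 20*v^2 + 324*v - 288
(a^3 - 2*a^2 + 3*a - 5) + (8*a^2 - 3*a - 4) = a^3 + 6*a^2 - 9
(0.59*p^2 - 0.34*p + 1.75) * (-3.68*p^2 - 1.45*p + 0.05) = -2.1712*p^4 + 0.3957*p^3 - 5.9175*p^2 - 2.5545*p + 0.0875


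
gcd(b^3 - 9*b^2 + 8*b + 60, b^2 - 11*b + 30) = b^2 - 11*b + 30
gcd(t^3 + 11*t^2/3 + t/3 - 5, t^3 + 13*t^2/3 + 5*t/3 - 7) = t^2 + 2*t - 3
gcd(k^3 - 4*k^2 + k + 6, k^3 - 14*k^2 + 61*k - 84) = k - 3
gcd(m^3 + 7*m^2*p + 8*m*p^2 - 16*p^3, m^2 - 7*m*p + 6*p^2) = -m + p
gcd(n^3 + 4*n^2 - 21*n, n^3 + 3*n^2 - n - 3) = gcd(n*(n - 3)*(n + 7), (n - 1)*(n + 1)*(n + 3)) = 1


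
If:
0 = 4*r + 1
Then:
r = -1/4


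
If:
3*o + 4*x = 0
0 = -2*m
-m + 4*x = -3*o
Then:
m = 0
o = -4*x/3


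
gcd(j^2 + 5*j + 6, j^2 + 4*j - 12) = 1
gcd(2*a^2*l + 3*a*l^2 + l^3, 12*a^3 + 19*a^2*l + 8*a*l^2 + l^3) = a + l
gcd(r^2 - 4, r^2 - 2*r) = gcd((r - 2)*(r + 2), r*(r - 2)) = r - 2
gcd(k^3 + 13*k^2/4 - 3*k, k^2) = k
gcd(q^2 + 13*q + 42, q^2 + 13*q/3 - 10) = q + 6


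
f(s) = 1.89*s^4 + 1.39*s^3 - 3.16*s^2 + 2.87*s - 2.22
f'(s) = 7.56*s^3 + 4.17*s^2 - 6.32*s + 2.87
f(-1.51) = -8.72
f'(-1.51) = -4.11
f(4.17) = 627.08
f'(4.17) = 597.22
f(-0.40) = -3.91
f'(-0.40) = 5.58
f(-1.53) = -8.63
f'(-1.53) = -4.78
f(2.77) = 122.30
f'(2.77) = 178.04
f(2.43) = 71.94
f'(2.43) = 120.61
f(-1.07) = -8.13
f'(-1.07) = 5.15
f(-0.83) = -6.68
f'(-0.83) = 6.67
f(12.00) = 41170.14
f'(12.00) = 13591.19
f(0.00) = -2.22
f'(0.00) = 2.87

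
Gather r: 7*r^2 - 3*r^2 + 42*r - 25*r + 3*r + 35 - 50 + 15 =4*r^2 + 20*r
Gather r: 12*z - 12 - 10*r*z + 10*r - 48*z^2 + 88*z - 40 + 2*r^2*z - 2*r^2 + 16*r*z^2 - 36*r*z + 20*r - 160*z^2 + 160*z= r^2*(2*z - 2) + r*(16*z^2 - 46*z + 30) - 208*z^2 + 260*z - 52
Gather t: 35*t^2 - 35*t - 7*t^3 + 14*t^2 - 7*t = -7*t^3 + 49*t^2 - 42*t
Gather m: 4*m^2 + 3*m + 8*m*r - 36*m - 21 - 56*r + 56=4*m^2 + m*(8*r - 33) - 56*r + 35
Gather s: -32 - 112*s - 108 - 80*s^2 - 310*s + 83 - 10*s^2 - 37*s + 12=-90*s^2 - 459*s - 45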